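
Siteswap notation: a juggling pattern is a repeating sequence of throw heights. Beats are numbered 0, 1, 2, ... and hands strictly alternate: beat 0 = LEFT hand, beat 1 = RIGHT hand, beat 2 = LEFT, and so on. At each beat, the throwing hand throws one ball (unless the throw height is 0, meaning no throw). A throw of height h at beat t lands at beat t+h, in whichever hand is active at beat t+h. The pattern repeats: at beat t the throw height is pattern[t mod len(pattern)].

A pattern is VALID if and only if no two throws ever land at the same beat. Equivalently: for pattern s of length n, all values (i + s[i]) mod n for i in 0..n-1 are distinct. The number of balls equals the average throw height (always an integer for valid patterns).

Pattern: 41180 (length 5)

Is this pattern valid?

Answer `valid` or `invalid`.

Answer: invalid

Derivation:
i=0: (i + s[i]) mod n = (0 + 4) mod 5 = 4
i=1: (i + s[i]) mod n = (1 + 1) mod 5 = 2
i=2: (i + s[i]) mod n = (2 + 1) mod 5 = 3
i=3: (i + s[i]) mod n = (3 + 8) mod 5 = 1
i=4: (i + s[i]) mod n = (4 + 0) mod 5 = 4
Residues: [4, 2, 3, 1, 4], distinct: False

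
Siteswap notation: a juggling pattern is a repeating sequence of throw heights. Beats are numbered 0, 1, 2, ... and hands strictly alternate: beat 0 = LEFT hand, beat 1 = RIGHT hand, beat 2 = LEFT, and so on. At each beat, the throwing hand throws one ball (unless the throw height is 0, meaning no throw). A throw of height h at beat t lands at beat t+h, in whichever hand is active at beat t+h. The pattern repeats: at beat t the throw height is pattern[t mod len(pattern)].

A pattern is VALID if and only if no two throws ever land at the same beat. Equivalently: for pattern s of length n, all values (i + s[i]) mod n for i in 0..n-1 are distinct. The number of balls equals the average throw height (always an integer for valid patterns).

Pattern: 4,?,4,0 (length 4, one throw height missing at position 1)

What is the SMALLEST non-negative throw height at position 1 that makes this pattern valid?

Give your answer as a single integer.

i=0: (0 + 4) mod 4 = 0
i=1: s[i]=? (unknown)
i=2: (2 + 4) mod 4 = 2
i=3: (3 + 0) mod 4 = 3
Known residues: [0, 2, 3]; need a permutation of 0..3, so missing residue r = 1
Need (1 + s) mod 4 = 1; smallest s = (1 - 1) mod 4 = 0

Answer: 0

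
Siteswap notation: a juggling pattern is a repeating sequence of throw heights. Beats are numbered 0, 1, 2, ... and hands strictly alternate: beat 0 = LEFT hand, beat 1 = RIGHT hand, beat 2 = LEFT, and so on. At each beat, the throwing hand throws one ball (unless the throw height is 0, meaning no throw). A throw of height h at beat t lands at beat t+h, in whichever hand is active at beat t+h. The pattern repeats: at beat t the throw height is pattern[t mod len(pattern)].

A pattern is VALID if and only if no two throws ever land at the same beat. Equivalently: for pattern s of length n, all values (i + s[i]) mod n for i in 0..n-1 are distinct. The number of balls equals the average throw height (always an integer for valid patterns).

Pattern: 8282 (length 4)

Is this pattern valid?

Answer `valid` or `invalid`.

i=0: (i + s[i]) mod n = (0 + 8) mod 4 = 0
i=1: (i + s[i]) mod n = (1 + 2) mod 4 = 3
i=2: (i + s[i]) mod n = (2 + 8) mod 4 = 2
i=3: (i + s[i]) mod n = (3 + 2) mod 4 = 1
Residues: [0, 3, 2, 1], distinct: True

Answer: valid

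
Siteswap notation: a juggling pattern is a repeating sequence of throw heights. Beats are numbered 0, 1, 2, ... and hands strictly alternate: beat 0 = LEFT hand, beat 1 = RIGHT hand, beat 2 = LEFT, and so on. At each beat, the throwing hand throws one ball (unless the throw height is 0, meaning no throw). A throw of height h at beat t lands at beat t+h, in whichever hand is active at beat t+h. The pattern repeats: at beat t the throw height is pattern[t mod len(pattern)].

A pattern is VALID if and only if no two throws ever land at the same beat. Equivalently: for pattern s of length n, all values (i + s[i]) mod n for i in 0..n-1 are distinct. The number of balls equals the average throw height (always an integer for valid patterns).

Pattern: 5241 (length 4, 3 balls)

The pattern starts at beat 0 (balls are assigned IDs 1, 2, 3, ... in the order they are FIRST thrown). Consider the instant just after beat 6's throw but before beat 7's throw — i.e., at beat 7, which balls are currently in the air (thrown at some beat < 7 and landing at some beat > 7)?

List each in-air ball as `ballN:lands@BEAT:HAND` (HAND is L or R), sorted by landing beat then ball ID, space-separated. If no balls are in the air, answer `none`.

Answer: ball2:lands@9:R ball3:lands@10:L

Derivation:
Beat 0 (L): throw ball1 h=5 -> lands@5:R; in-air after throw: [b1@5:R]
Beat 1 (R): throw ball2 h=2 -> lands@3:R; in-air after throw: [b2@3:R b1@5:R]
Beat 2 (L): throw ball3 h=4 -> lands@6:L; in-air after throw: [b2@3:R b1@5:R b3@6:L]
Beat 3 (R): throw ball2 h=1 -> lands@4:L; in-air after throw: [b2@4:L b1@5:R b3@6:L]
Beat 4 (L): throw ball2 h=5 -> lands@9:R; in-air after throw: [b1@5:R b3@6:L b2@9:R]
Beat 5 (R): throw ball1 h=2 -> lands@7:R; in-air after throw: [b3@6:L b1@7:R b2@9:R]
Beat 6 (L): throw ball3 h=4 -> lands@10:L; in-air after throw: [b1@7:R b2@9:R b3@10:L]
Beat 7 (R): throw ball1 h=1 -> lands@8:L; in-air after throw: [b1@8:L b2@9:R b3@10:L]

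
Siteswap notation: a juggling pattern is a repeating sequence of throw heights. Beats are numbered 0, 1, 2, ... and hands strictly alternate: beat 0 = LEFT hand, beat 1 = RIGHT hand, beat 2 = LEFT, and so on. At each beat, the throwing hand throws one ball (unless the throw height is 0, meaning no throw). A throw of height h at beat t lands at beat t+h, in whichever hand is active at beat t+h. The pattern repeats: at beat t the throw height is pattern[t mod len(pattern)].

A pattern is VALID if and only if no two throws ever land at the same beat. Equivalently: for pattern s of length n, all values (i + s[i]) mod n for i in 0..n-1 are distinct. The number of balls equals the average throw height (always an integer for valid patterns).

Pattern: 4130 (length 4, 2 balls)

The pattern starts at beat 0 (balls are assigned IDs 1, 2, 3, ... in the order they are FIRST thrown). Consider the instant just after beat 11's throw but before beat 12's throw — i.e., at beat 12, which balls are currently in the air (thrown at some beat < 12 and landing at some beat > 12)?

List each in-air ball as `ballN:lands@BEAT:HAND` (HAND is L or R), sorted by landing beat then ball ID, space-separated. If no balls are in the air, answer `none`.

Beat 0 (L): throw ball1 h=4 -> lands@4:L; in-air after throw: [b1@4:L]
Beat 1 (R): throw ball2 h=1 -> lands@2:L; in-air after throw: [b2@2:L b1@4:L]
Beat 2 (L): throw ball2 h=3 -> lands@5:R; in-air after throw: [b1@4:L b2@5:R]
Beat 4 (L): throw ball1 h=4 -> lands@8:L; in-air after throw: [b2@5:R b1@8:L]
Beat 5 (R): throw ball2 h=1 -> lands@6:L; in-air after throw: [b2@6:L b1@8:L]
Beat 6 (L): throw ball2 h=3 -> lands@9:R; in-air after throw: [b1@8:L b2@9:R]
Beat 8 (L): throw ball1 h=4 -> lands@12:L; in-air after throw: [b2@9:R b1@12:L]
Beat 9 (R): throw ball2 h=1 -> lands@10:L; in-air after throw: [b2@10:L b1@12:L]
Beat 10 (L): throw ball2 h=3 -> lands@13:R; in-air after throw: [b1@12:L b2@13:R]
Beat 12 (L): throw ball1 h=4 -> lands@16:L; in-air after throw: [b2@13:R b1@16:L]

Answer: ball2:lands@13:R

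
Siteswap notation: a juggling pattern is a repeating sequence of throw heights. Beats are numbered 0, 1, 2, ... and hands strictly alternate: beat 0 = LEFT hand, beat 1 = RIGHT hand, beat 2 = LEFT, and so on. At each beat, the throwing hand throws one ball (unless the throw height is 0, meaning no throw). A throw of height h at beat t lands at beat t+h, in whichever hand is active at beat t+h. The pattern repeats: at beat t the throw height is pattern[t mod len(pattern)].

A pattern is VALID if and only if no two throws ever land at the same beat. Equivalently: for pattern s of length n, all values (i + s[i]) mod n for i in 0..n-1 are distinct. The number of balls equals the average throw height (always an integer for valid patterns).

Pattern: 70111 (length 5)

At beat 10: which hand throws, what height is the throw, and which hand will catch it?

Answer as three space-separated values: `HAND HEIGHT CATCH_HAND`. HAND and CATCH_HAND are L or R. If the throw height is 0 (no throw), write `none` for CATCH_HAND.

Beat 10: 10 mod 2 = 0, so hand = L
Throw height = pattern[10 mod 5] = pattern[0] = 7
Lands at beat 10+7=17, 17 mod 2 = 1, so catch hand = R

Answer: L 7 R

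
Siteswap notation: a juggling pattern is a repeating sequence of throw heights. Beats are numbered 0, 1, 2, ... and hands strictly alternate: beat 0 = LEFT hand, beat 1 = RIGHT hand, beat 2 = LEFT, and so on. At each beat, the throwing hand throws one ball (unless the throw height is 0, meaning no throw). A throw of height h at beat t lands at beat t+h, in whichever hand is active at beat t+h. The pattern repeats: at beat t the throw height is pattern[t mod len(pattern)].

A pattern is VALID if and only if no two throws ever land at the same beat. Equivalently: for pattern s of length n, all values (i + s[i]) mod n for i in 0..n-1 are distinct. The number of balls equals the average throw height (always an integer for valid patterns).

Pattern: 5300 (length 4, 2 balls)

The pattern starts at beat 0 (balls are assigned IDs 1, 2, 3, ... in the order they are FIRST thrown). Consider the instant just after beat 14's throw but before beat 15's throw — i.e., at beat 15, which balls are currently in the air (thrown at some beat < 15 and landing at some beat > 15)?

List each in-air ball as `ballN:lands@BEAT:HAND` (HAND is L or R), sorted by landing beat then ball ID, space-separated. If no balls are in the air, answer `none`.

Beat 0 (L): throw ball1 h=5 -> lands@5:R; in-air after throw: [b1@5:R]
Beat 1 (R): throw ball2 h=3 -> lands@4:L; in-air after throw: [b2@4:L b1@5:R]
Beat 4 (L): throw ball2 h=5 -> lands@9:R; in-air after throw: [b1@5:R b2@9:R]
Beat 5 (R): throw ball1 h=3 -> lands@8:L; in-air after throw: [b1@8:L b2@9:R]
Beat 8 (L): throw ball1 h=5 -> lands@13:R; in-air after throw: [b2@9:R b1@13:R]
Beat 9 (R): throw ball2 h=3 -> lands@12:L; in-air after throw: [b2@12:L b1@13:R]
Beat 12 (L): throw ball2 h=5 -> lands@17:R; in-air after throw: [b1@13:R b2@17:R]
Beat 13 (R): throw ball1 h=3 -> lands@16:L; in-air after throw: [b1@16:L b2@17:R]

Answer: ball1:lands@16:L ball2:lands@17:R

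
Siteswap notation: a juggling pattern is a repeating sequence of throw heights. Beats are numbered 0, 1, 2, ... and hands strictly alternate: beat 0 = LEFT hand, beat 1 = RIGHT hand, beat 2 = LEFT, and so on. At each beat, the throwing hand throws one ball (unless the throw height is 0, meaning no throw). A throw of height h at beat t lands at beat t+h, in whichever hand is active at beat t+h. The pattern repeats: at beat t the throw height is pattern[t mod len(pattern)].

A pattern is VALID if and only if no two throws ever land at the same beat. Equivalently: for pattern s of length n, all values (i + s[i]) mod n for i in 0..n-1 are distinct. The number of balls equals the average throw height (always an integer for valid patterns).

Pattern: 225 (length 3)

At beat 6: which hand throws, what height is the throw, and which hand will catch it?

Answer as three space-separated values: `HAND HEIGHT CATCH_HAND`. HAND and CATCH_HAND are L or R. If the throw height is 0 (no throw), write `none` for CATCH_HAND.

Answer: L 2 L

Derivation:
Beat 6: 6 mod 2 = 0, so hand = L
Throw height = pattern[6 mod 3] = pattern[0] = 2
Lands at beat 6+2=8, 8 mod 2 = 0, so catch hand = L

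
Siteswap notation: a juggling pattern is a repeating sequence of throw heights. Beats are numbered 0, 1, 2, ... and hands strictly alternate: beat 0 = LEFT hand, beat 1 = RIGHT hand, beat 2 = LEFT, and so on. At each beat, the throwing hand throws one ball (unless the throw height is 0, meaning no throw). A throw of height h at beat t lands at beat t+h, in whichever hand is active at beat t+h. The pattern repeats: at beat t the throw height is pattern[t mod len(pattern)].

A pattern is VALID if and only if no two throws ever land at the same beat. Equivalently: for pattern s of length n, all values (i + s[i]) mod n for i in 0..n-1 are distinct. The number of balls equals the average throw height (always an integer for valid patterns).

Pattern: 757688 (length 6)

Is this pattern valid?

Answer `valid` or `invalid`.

i=0: (i + s[i]) mod n = (0 + 7) mod 6 = 1
i=1: (i + s[i]) mod n = (1 + 5) mod 6 = 0
i=2: (i + s[i]) mod n = (2 + 7) mod 6 = 3
i=3: (i + s[i]) mod n = (3 + 6) mod 6 = 3
i=4: (i + s[i]) mod n = (4 + 8) mod 6 = 0
i=5: (i + s[i]) mod n = (5 + 8) mod 6 = 1
Residues: [1, 0, 3, 3, 0, 1], distinct: False

Answer: invalid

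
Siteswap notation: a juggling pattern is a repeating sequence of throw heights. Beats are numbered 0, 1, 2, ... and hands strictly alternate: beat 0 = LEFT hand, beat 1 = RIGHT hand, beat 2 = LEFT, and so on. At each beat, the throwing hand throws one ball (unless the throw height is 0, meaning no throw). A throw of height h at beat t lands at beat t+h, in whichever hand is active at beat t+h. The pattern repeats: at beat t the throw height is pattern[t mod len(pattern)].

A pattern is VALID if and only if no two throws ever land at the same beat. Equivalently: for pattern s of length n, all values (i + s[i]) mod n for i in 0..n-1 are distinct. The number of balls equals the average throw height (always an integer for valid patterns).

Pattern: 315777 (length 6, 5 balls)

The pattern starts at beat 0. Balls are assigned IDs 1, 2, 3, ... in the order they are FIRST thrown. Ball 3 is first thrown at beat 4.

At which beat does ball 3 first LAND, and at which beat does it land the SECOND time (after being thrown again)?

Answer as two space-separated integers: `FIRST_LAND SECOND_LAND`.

Answer: 11 18

Derivation:
Beat 0 (L): throw ball1 h=3 -> lands@3:R; in-air after throw: [b1@3:R]
Beat 1 (R): throw ball2 h=1 -> lands@2:L; in-air after throw: [b2@2:L b1@3:R]
Beat 2 (L): throw ball2 h=5 -> lands@7:R; in-air after throw: [b1@3:R b2@7:R]
Beat 3 (R): throw ball1 h=7 -> lands@10:L; in-air after throw: [b2@7:R b1@10:L]
Beat 4 (L): throw ball3 h=7 -> lands@11:R; in-air after throw: [b2@7:R b1@10:L b3@11:R]
Beat 5 (R): throw ball4 h=7 -> lands@12:L; in-air after throw: [b2@7:R b1@10:L b3@11:R b4@12:L]
Beat 6 (L): throw ball5 h=3 -> lands@9:R; in-air after throw: [b2@7:R b5@9:R b1@10:L b3@11:R b4@12:L]
Beat 7 (R): throw ball2 h=1 -> lands@8:L; in-air after throw: [b2@8:L b5@9:R b1@10:L b3@11:R b4@12:L]
Beat 8 (L): throw ball2 h=5 -> lands@13:R; in-air after throw: [b5@9:R b1@10:L b3@11:R b4@12:L b2@13:R]
Beat 9 (R): throw ball5 h=7 -> lands@16:L; in-air after throw: [b1@10:L b3@11:R b4@12:L b2@13:R b5@16:L]
Beat 10 (L): throw ball1 h=7 -> lands@17:R; in-air after throw: [b3@11:R b4@12:L b2@13:R b5@16:L b1@17:R]
Beat 11 (R): throw ball3 h=7 -> lands@18:L; in-air after throw: [b4@12:L b2@13:R b5@16:L b1@17:R b3@18:L]
Beat 12 (L): throw ball4 h=3 -> lands@15:R; in-air after throw: [b2@13:R b4@15:R b5@16:L b1@17:R b3@18:L]
Beat 13 (R): throw ball2 h=1 -> lands@14:L; in-air after throw: [b2@14:L b4@15:R b5@16:L b1@17:R b3@18:L]
Beat 14 (L): throw ball2 h=5 -> lands@19:R; in-air after throw: [b4@15:R b5@16:L b1@17:R b3@18:L b2@19:R]
Beat 15 (R): throw ball4 h=7 -> lands@22:L; in-air after throw: [b5@16:L b1@17:R b3@18:L b2@19:R b4@22:L]
Beat 16 (L): throw ball5 h=7 -> lands@23:R; in-air after throw: [b1@17:R b3@18:L b2@19:R b4@22:L b5@23:R]
Beat 17 (R): throw ball1 h=7 -> lands@24:L; in-air after throw: [b3@18:L b2@19:R b4@22:L b5@23:R b1@24:L]
Beat 18 (L): throw ball3 h=3 -> lands@21:R; in-air after throw: [b2@19:R b3@21:R b4@22:L b5@23:R b1@24:L]
Ball 3: thrown@4 h=7 -> first land @11; rethrown@11 h=7 -> second land @18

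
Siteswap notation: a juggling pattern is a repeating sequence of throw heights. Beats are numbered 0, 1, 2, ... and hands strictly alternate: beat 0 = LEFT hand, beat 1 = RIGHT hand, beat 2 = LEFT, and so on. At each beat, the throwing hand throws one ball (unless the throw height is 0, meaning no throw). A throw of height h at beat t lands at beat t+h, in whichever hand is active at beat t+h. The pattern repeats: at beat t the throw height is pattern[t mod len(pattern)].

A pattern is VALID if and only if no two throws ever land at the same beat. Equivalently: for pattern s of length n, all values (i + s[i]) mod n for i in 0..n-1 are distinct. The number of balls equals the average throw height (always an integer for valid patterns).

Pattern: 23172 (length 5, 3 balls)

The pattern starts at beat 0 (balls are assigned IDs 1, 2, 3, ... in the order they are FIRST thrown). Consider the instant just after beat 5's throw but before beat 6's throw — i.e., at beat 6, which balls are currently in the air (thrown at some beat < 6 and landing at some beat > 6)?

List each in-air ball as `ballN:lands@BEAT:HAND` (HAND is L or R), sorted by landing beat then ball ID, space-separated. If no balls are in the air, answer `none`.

Answer: ball3:lands@7:R ball1:lands@10:L

Derivation:
Beat 0 (L): throw ball1 h=2 -> lands@2:L; in-air after throw: [b1@2:L]
Beat 1 (R): throw ball2 h=3 -> lands@4:L; in-air after throw: [b1@2:L b2@4:L]
Beat 2 (L): throw ball1 h=1 -> lands@3:R; in-air after throw: [b1@3:R b2@4:L]
Beat 3 (R): throw ball1 h=7 -> lands@10:L; in-air after throw: [b2@4:L b1@10:L]
Beat 4 (L): throw ball2 h=2 -> lands@6:L; in-air after throw: [b2@6:L b1@10:L]
Beat 5 (R): throw ball3 h=2 -> lands@7:R; in-air after throw: [b2@6:L b3@7:R b1@10:L]
Beat 6 (L): throw ball2 h=3 -> lands@9:R; in-air after throw: [b3@7:R b2@9:R b1@10:L]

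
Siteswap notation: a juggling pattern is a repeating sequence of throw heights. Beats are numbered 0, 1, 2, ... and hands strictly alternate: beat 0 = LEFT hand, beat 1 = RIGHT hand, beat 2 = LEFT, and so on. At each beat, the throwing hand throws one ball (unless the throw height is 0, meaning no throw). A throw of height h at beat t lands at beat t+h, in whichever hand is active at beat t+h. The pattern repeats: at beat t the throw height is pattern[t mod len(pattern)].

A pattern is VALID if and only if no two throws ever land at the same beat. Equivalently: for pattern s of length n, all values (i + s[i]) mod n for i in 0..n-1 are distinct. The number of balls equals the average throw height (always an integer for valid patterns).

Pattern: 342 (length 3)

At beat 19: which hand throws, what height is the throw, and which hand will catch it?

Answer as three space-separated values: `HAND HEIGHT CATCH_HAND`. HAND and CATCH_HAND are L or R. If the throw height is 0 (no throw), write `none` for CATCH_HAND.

Answer: R 4 R

Derivation:
Beat 19: 19 mod 2 = 1, so hand = R
Throw height = pattern[19 mod 3] = pattern[1] = 4
Lands at beat 19+4=23, 23 mod 2 = 1, so catch hand = R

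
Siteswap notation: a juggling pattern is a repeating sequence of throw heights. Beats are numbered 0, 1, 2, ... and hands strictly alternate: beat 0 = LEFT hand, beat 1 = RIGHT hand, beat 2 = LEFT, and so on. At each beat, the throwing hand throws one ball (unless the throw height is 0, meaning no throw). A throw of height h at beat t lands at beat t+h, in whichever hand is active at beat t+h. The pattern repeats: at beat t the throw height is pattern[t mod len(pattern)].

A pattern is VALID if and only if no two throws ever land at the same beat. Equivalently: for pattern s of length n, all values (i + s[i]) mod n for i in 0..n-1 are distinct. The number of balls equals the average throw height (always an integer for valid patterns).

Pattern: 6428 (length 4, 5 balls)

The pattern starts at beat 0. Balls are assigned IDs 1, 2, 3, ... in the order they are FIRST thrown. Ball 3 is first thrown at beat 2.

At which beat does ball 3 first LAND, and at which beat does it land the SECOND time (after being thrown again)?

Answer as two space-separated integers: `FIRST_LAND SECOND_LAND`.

Beat 0 (L): throw ball1 h=6 -> lands@6:L; in-air after throw: [b1@6:L]
Beat 1 (R): throw ball2 h=4 -> lands@5:R; in-air after throw: [b2@5:R b1@6:L]
Beat 2 (L): throw ball3 h=2 -> lands@4:L; in-air after throw: [b3@4:L b2@5:R b1@6:L]
Beat 3 (R): throw ball4 h=8 -> lands@11:R; in-air after throw: [b3@4:L b2@5:R b1@6:L b4@11:R]
Beat 4 (L): throw ball3 h=6 -> lands@10:L; in-air after throw: [b2@5:R b1@6:L b3@10:L b4@11:R]
Beat 5 (R): throw ball2 h=4 -> lands@9:R; in-air after throw: [b1@6:L b2@9:R b3@10:L b4@11:R]
Beat 6 (L): throw ball1 h=2 -> lands@8:L; in-air after throw: [b1@8:L b2@9:R b3@10:L b4@11:R]
Beat 7 (R): throw ball5 h=8 -> lands@15:R; in-air after throw: [b1@8:L b2@9:R b3@10:L b4@11:R b5@15:R]
Beat 8 (L): throw ball1 h=6 -> lands@14:L; in-air after throw: [b2@9:R b3@10:L b4@11:R b1@14:L b5@15:R]
Beat 9 (R): throw ball2 h=4 -> lands@13:R; in-air after throw: [b3@10:L b4@11:R b2@13:R b1@14:L b5@15:R]
Beat 10 (L): throw ball3 h=2 -> lands@12:L; in-air after throw: [b4@11:R b3@12:L b2@13:R b1@14:L b5@15:R]
Ball 3: thrown@2 h=2 -> first land @4; rethrown@4 h=6 -> second land @10

Answer: 4 10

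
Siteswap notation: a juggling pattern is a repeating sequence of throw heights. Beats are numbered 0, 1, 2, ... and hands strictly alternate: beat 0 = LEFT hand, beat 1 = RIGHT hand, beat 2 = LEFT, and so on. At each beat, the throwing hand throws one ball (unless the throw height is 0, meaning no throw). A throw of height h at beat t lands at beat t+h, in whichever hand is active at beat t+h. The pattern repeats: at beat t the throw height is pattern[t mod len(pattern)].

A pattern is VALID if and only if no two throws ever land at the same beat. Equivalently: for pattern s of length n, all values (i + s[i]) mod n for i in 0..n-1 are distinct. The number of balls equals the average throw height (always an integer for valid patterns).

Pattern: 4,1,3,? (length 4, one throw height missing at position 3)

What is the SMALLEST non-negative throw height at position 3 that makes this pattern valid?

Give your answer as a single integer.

i=0: (0 + 4) mod 4 = 0
i=1: (1 + 1) mod 4 = 2
i=2: (2 + 3) mod 4 = 1
i=3: s[i]=? (unknown)
Known residues: [0, 1, 2]; need a permutation of 0..3, so missing residue r = 3
Need (3 + s) mod 4 = 3; smallest s = (3 - 3) mod 4 = 0

Answer: 0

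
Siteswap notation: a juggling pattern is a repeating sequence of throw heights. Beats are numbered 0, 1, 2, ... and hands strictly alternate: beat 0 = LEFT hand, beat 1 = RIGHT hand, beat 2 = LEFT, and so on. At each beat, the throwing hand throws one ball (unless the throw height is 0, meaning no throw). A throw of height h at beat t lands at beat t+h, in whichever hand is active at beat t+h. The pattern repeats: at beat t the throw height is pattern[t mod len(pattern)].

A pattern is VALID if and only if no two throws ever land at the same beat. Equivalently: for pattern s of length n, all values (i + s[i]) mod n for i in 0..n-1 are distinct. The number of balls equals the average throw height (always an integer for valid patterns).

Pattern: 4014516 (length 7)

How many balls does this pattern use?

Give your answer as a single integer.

Pattern = [4, 0, 1, 4, 5, 1, 6], length n = 7
  position 0: throw height = 4, running sum = 4
  position 1: throw height = 0, running sum = 4
  position 2: throw height = 1, running sum = 5
  position 3: throw height = 4, running sum = 9
  position 4: throw height = 5, running sum = 14
  position 5: throw height = 1, running sum = 15
  position 6: throw height = 6, running sum = 21
Total sum = 21; balls = sum / n = 21 / 7 = 3

Answer: 3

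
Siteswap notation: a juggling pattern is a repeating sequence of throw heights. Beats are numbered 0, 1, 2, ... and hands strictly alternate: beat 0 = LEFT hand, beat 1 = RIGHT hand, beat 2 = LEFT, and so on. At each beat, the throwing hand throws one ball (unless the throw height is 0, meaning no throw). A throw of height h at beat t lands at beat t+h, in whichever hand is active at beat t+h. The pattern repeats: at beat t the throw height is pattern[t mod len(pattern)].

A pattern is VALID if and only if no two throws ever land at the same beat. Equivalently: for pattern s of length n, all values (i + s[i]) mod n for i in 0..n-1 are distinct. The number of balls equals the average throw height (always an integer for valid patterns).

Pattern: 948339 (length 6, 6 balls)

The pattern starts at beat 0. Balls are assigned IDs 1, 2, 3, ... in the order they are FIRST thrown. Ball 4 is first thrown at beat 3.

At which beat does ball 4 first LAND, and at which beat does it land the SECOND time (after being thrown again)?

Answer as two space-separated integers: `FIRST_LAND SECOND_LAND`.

Beat 0 (L): throw ball1 h=9 -> lands@9:R; in-air after throw: [b1@9:R]
Beat 1 (R): throw ball2 h=4 -> lands@5:R; in-air after throw: [b2@5:R b1@9:R]
Beat 2 (L): throw ball3 h=8 -> lands@10:L; in-air after throw: [b2@5:R b1@9:R b3@10:L]
Beat 3 (R): throw ball4 h=3 -> lands@6:L; in-air after throw: [b2@5:R b4@6:L b1@9:R b3@10:L]
Beat 4 (L): throw ball5 h=3 -> lands@7:R; in-air after throw: [b2@5:R b4@6:L b5@7:R b1@9:R b3@10:L]
Beat 5 (R): throw ball2 h=9 -> lands@14:L; in-air after throw: [b4@6:L b5@7:R b1@9:R b3@10:L b2@14:L]
Beat 6 (L): throw ball4 h=9 -> lands@15:R; in-air after throw: [b5@7:R b1@9:R b3@10:L b2@14:L b4@15:R]
Beat 7 (R): throw ball5 h=4 -> lands@11:R; in-air after throw: [b1@9:R b3@10:L b5@11:R b2@14:L b4@15:R]
Beat 8 (L): throw ball6 h=8 -> lands@16:L; in-air after throw: [b1@9:R b3@10:L b5@11:R b2@14:L b4@15:R b6@16:L]
Beat 9 (R): throw ball1 h=3 -> lands@12:L; in-air after throw: [b3@10:L b5@11:R b1@12:L b2@14:L b4@15:R b6@16:L]
Beat 10 (L): throw ball3 h=3 -> lands@13:R; in-air after throw: [b5@11:R b1@12:L b3@13:R b2@14:L b4@15:R b6@16:L]
Beat 11 (R): throw ball5 h=9 -> lands@20:L; in-air after throw: [b1@12:L b3@13:R b2@14:L b4@15:R b6@16:L b5@20:L]
Beat 12 (L): throw ball1 h=9 -> lands@21:R; in-air after throw: [b3@13:R b2@14:L b4@15:R b6@16:L b5@20:L b1@21:R]
Beat 13 (R): throw ball3 h=4 -> lands@17:R; in-air after throw: [b2@14:L b4@15:R b6@16:L b3@17:R b5@20:L b1@21:R]
Beat 14 (L): throw ball2 h=8 -> lands@22:L; in-air after throw: [b4@15:R b6@16:L b3@17:R b5@20:L b1@21:R b2@22:L]
Beat 15 (R): throw ball4 h=3 -> lands@18:L; in-air after throw: [b6@16:L b3@17:R b4@18:L b5@20:L b1@21:R b2@22:L]
Ball 4: thrown@3 h=3 -> first land @6; rethrown@6 h=9 -> second land @15

Answer: 6 15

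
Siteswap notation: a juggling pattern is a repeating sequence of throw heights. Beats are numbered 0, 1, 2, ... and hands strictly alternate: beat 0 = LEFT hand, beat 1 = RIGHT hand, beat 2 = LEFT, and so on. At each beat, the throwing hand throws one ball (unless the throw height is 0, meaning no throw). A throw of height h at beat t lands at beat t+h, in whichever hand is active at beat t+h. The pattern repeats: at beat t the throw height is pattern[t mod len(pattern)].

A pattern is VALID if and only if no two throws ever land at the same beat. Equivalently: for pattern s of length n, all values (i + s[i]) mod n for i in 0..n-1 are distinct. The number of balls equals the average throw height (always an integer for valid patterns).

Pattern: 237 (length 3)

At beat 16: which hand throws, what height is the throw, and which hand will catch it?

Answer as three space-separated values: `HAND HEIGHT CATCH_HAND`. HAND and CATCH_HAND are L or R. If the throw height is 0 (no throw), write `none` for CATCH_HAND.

Answer: L 3 R

Derivation:
Beat 16: 16 mod 2 = 0, so hand = L
Throw height = pattern[16 mod 3] = pattern[1] = 3
Lands at beat 16+3=19, 19 mod 2 = 1, so catch hand = R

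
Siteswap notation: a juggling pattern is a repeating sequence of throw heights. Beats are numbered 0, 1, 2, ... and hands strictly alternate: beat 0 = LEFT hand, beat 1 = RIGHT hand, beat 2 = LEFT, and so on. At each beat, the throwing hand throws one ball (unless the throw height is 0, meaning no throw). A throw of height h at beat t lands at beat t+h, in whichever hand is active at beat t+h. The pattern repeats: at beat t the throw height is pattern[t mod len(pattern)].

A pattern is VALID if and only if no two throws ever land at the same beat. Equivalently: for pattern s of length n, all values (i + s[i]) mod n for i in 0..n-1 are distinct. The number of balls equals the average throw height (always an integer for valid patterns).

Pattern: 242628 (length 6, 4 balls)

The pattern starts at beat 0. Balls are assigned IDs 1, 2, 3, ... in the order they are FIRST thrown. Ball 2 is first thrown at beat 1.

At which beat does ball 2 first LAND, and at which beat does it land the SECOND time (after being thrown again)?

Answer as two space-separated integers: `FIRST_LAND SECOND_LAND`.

Beat 0 (L): throw ball1 h=2 -> lands@2:L; in-air after throw: [b1@2:L]
Beat 1 (R): throw ball2 h=4 -> lands@5:R; in-air after throw: [b1@2:L b2@5:R]
Beat 2 (L): throw ball1 h=2 -> lands@4:L; in-air after throw: [b1@4:L b2@5:R]
Beat 3 (R): throw ball3 h=6 -> lands@9:R; in-air after throw: [b1@4:L b2@5:R b3@9:R]
Beat 4 (L): throw ball1 h=2 -> lands@6:L; in-air after throw: [b2@5:R b1@6:L b3@9:R]
Beat 5 (R): throw ball2 h=8 -> lands@13:R; in-air after throw: [b1@6:L b3@9:R b2@13:R]
Beat 6 (L): throw ball1 h=2 -> lands@8:L; in-air after throw: [b1@8:L b3@9:R b2@13:R]
Beat 7 (R): throw ball4 h=4 -> lands@11:R; in-air after throw: [b1@8:L b3@9:R b4@11:R b2@13:R]
Beat 8 (L): throw ball1 h=2 -> lands@10:L; in-air after throw: [b3@9:R b1@10:L b4@11:R b2@13:R]
Beat 9 (R): throw ball3 h=6 -> lands@15:R; in-air after throw: [b1@10:L b4@11:R b2@13:R b3@15:R]
Beat 10 (L): throw ball1 h=2 -> lands@12:L; in-air after throw: [b4@11:R b1@12:L b2@13:R b3@15:R]
Beat 11 (R): throw ball4 h=8 -> lands@19:R; in-air after throw: [b1@12:L b2@13:R b3@15:R b4@19:R]
Ball 2: thrown@1 h=4 -> first land @5; rethrown@5 h=8 -> second land @13

Answer: 5 13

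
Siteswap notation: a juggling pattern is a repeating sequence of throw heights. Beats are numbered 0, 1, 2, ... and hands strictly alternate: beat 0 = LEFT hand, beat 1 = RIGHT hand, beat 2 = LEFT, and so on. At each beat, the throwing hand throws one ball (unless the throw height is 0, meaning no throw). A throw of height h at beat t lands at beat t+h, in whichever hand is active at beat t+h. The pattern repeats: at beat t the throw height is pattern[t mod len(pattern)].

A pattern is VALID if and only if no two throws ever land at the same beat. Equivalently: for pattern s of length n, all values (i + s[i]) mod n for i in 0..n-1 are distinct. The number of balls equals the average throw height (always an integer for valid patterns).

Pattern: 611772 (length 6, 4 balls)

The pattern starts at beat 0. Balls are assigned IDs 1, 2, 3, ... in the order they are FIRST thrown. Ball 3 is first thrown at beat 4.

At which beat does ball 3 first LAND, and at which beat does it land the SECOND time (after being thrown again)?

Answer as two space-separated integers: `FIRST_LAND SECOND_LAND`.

Answer: 11 13

Derivation:
Beat 0 (L): throw ball1 h=6 -> lands@6:L; in-air after throw: [b1@6:L]
Beat 1 (R): throw ball2 h=1 -> lands@2:L; in-air after throw: [b2@2:L b1@6:L]
Beat 2 (L): throw ball2 h=1 -> lands@3:R; in-air after throw: [b2@3:R b1@6:L]
Beat 3 (R): throw ball2 h=7 -> lands@10:L; in-air after throw: [b1@6:L b2@10:L]
Beat 4 (L): throw ball3 h=7 -> lands@11:R; in-air after throw: [b1@6:L b2@10:L b3@11:R]
Beat 5 (R): throw ball4 h=2 -> lands@7:R; in-air after throw: [b1@6:L b4@7:R b2@10:L b3@11:R]
Beat 6 (L): throw ball1 h=6 -> lands@12:L; in-air after throw: [b4@7:R b2@10:L b3@11:R b1@12:L]
Beat 7 (R): throw ball4 h=1 -> lands@8:L; in-air after throw: [b4@8:L b2@10:L b3@11:R b1@12:L]
Beat 8 (L): throw ball4 h=1 -> lands@9:R; in-air after throw: [b4@9:R b2@10:L b3@11:R b1@12:L]
Beat 9 (R): throw ball4 h=7 -> lands@16:L; in-air after throw: [b2@10:L b3@11:R b1@12:L b4@16:L]
Beat 10 (L): throw ball2 h=7 -> lands@17:R; in-air after throw: [b3@11:R b1@12:L b4@16:L b2@17:R]
Beat 11 (R): throw ball3 h=2 -> lands@13:R; in-air after throw: [b1@12:L b3@13:R b4@16:L b2@17:R]
Beat 12 (L): throw ball1 h=6 -> lands@18:L; in-air after throw: [b3@13:R b4@16:L b2@17:R b1@18:L]
Beat 13 (R): throw ball3 h=1 -> lands@14:L; in-air after throw: [b3@14:L b4@16:L b2@17:R b1@18:L]
Ball 3: thrown@4 h=7 -> first land @11; rethrown@11 h=2 -> second land @13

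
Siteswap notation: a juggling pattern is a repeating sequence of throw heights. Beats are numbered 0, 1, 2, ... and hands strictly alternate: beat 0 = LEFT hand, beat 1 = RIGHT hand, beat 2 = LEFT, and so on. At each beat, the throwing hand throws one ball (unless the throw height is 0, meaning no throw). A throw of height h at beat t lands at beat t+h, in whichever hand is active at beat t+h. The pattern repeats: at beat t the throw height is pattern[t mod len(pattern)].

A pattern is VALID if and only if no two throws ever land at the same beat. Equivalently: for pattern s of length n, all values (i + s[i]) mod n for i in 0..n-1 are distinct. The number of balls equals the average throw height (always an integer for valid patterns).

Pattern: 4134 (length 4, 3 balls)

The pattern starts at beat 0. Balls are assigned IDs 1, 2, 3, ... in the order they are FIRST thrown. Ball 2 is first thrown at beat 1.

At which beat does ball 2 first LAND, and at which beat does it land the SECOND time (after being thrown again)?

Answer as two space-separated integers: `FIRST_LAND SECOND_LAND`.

Answer: 2 5

Derivation:
Beat 0 (L): throw ball1 h=4 -> lands@4:L; in-air after throw: [b1@4:L]
Beat 1 (R): throw ball2 h=1 -> lands@2:L; in-air after throw: [b2@2:L b1@4:L]
Beat 2 (L): throw ball2 h=3 -> lands@5:R; in-air after throw: [b1@4:L b2@5:R]
Beat 3 (R): throw ball3 h=4 -> lands@7:R; in-air after throw: [b1@4:L b2@5:R b3@7:R]
Beat 4 (L): throw ball1 h=4 -> lands@8:L; in-air after throw: [b2@5:R b3@7:R b1@8:L]
Beat 5 (R): throw ball2 h=1 -> lands@6:L; in-air after throw: [b2@6:L b3@7:R b1@8:L]
Ball 2: thrown@1 h=1 -> first land @2; rethrown@2 h=3 -> second land @5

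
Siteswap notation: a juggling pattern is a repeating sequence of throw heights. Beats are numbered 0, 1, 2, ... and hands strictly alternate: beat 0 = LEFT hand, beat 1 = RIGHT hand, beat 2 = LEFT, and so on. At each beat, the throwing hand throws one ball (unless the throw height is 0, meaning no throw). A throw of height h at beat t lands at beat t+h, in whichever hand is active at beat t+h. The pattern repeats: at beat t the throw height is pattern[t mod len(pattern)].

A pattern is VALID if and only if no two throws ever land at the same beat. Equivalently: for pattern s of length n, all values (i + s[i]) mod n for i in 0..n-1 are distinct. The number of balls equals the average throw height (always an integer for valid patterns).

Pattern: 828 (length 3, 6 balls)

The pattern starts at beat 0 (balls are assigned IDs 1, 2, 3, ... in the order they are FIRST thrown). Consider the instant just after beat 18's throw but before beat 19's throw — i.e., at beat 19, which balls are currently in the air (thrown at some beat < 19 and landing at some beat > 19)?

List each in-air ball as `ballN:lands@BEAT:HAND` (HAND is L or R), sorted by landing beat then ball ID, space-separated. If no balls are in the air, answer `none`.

Answer: ball3:lands@20:L ball4:lands@22:L ball5:lands@23:R ball6:lands@25:R ball1:lands@26:L

Derivation:
Beat 0 (L): throw ball1 h=8 -> lands@8:L; in-air after throw: [b1@8:L]
Beat 1 (R): throw ball2 h=2 -> lands@3:R; in-air after throw: [b2@3:R b1@8:L]
Beat 2 (L): throw ball3 h=8 -> lands@10:L; in-air after throw: [b2@3:R b1@8:L b3@10:L]
Beat 3 (R): throw ball2 h=8 -> lands@11:R; in-air after throw: [b1@8:L b3@10:L b2@11:R]
Beat 4 (L): throw ball4 h=2 -> lands@6:L; in-air after throw: [b4@6:L b1@8:L b3@10:L b2@11:R]
Beat 5 (R): throw ball5 h=8 -> lands@13:R; in-air after throw: [b4@6:L b1@8:L b3@10:L b2@11:R b5@13:R]
Beat 6 (L): throw ball4 h=8 -> lands@14:L; in-air after throw: [b1@8:L b3@10:L b2@11:R b5@13:R b4@14:L]
Beat 7 (R): throw ball6 h=2 -> lands@9:R; in-air after throw: [b1@8:L b6@9:R b3@10:L b2@11:R b5@13:R b4@14:L]
Beat 8 (L): throw ball1 h=8 -> lands@16:L; in-air after throw: [b6@9:R b3@10:L b2@11:R b5@13:R b4@14:L b1@16:L]
Beat 9 (R): throw ball6 h=8 -> lands@17:R; in-air after throw: [b3@10:L b2@11:R b5@13:R b4@14:L b1@16:L b6@17:R]
Beat 10 (L): throw ball3 h=2 -> lands@12:L; in-air after throw: [b2@11:R b3@12:L b5@13:R b4@14:L b1@16:L b6@17:R]
Beat 11 (R): throw ball2 h=8 -> lands@19:R; in-air after throw: [b3@12:L b5@13:R b4@14:L b1@16:L b6@17:R b2@19:R]
Beat 12 (L): throw ball3 h=8 -> lands@20:L; in-air after throw: [b5@13:R b4@14:L b1@16:L b6@17:R b2@19:R b3@20:L]
Beat 13 (R): throw ball5 h=2 -> lands@15:R; in-air after throw: [b4@14:L b5@15:R b1@16:L b6@17:R b2@19:R b3@20:L]
Beat 14 (L): throw ball4 h=8 -> lands@22:L; in-air after throw: [b5@15:R b1@16:L b6@17:R b2@19:R b3@20:L b4@22:L]
Beat 15 (R): throw ball5 h=8 -> lands@23:R; in-air after throw: [b1@16:L b6@17:R b2@19:R b3@20:L b4@22:L b5@23:R]
Beat 16 (L): throw ball1 h=2 -> lands@18:L; in-air after throw: [b6@17:R b1@18:L b2@19:R b3@20:L b4@22:L b5@23:R]
Beat 17 (R): throw ball6 h=8 -> lands@25:R; in-air after throw: [b1@18:L b2@19:R b3@20:L b4@22:L b5@23:R b6@25:R]
Beat 18 (L): throw ball1 h=8 -> lands@26:L; in-air after throw: [b2@19:R b3@20:L b4@22:L b5@23:R b6@25:R b1@26:L]
Beat 19 (R): throw ball2 h=2 -> lands@21:R; in-air after throw: [b3@20:L b2@21:R b4@22:L b5@23:R b6@25:R b1@26:L]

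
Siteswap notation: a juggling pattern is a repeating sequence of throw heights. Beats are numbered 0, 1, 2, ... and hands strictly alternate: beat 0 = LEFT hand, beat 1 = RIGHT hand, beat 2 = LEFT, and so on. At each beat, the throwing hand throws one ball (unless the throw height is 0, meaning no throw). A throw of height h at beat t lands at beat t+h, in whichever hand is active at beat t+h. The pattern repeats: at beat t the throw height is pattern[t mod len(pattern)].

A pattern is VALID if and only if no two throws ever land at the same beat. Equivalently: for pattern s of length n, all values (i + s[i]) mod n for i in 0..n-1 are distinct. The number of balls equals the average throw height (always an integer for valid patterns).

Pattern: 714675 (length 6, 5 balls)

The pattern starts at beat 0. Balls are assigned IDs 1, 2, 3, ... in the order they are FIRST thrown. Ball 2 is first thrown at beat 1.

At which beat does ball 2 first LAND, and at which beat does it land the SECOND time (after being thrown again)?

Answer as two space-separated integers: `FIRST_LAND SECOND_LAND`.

Beat 0 (L): throw ball1 h=7 -> lands@7:R; in-air after throw: [b1@7:R]
Beat 1 (R): throw ball2 h=1 -> lands@2:L; in-air after throw: [b2@2:L b1@7:R]
Beat 2 (L): throw ball2 h=4 -> lands@6:L; in-air after throw: [b2@6:L b1@7:R]
Beat 3 (R): throw ball3 h=6 -> lands@9:R; in-air after throw: [b2@6:L b1@7:R b3@9:R]
Beat 4 (L): throw ball4 h=7 -> lands@11:R; in-air after throw: [b2@6:L b1@7:R b3@9:R b4@11:R]
Beat 5 (R): throw ball5 h=5 -> lands@10:L; in-air after throw: [b2@6:L b1@7:R b3@9:R b5@10:L b4@11:R]
Beat 6 (L): throw ball2 h=7 -> lands@13:R; in-air after throw: [b1@7:R b3@9:R b5@10:L b4@11:R b2@13:R]
Ball 2: thrown@1 h=1 -> first land @2; rethrown@2 h=4 -> second land @6

Answer: 2 6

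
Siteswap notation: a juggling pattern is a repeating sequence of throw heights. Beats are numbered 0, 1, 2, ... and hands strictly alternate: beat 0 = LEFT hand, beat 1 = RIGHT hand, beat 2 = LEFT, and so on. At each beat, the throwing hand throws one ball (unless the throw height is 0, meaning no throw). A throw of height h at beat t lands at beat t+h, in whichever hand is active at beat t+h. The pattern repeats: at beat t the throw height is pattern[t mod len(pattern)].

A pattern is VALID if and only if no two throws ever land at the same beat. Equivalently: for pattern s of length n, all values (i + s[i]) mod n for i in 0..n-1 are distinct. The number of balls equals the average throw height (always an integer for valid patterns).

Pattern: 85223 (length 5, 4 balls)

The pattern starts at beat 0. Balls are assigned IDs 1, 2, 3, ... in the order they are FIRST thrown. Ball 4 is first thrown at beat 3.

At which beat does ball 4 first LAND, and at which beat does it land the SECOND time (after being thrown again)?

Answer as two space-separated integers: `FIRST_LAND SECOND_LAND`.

Answer: 5 13

Derivation:
Beat 0 (L): throw ball1 h=8 -> lands@8:L; in-air after throw: [b1@8:L]
Beat 1 (R): throw ball2 h=5 -> lands@6:L; in-air after throw: [b2@6:L b1@8:L]
Beat 2 (L): throw ball3 h=2 -> lands@4:L; in-air after throw: [b3@4:L b2@6:L b1@8:L]
Beat 3 (R): throw ball4 h=2 -> lands@5:R; in-air after throw: [b3@4:L b4@5:R b2@6:L b1@8:L]
Beat 4 (L): throw ball3 h=3 -> lands@7:R; in-air after throw: [b4@5:R b2@6:L b3@7:R b1@8:L]
Beat 5 (R): throw ball4 h=8 -> lands@13:R; in-air after throw: [b2@6:L b3@7:R b1@8:L b4@13:R]
Beat 6 (L): throw ball2 h=5 -> lands@11:R; in-air after throw: [b3@7:R b1@8:L b2@11:R b4@13:R]
Beat 7 (R): throw ball3 h=2 -> lands@9:R; in-air after throw: [b1@8:L b3@9:R b2@11:R b4@13:R]
Beat 8 (L): throw ball1 h=2 -> lands@10:L; in-air after throw: [b3@9:R b1@10:L b2@11:R b4@13:R]
Beat 9 (R): throw ball3 h=3 -> lands@12:L; in-air after throw: [b1@10:L b2@11:R b3@12:L b4@13:R]
Beat 10 (L): throw ball1 h=8 -> lands@18:L; in-air after throw: [b2@11:R b3@12:L b4@13:R b1@18:L]
Beat 11 (R): throw ball2 h=5 -> lands@16:L; in-air after throw: [b3@12:L b4@13:R b2@16:L b1@18:L]
Beat 12 (L): throw ball3 h=2 -> lands@14:L; in-air after throw: [b4@13:R b3@14:L b2@16:L b1@18:L]
Beat 13 (R): throw ball4 h=2 -> lands@15:R; in-air after throw: [b3@14:L b4@15:R b2@16:L b1@18:L]
Ball 4: thrown@3 h=2 -> first land @5; rethrown@5 h=8 -> second land @13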